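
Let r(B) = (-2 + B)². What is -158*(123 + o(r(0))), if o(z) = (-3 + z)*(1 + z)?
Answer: -20224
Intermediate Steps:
o(z) = (1 + z)*(-3 + z)
-158*(123 + o(r(0))) = -158*(123 + (-3 + ((-2 + 0)²)² - 2*(-2 + 0)²)) = -158*(123 + (-3 + ((-2)²)² - 2*(-2)²)) = -158*(123 + (-3 + 4² - 2*4)) = -158*(123 + (-3 + 16 - 8)) = -158*(123 + 5) = -158*128 = -20224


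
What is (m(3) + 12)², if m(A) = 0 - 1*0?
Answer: 144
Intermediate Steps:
m(A) = 0 (m(A) = 0 + 0 = 0)
(m(3) + 12)² = (0 + 12)² = 12² = 144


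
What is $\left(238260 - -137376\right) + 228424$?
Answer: $604060$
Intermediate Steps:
$\left(238260 - -137376\right) + 228424 = \left(238260 + 137376\right) + 228424 = 375636 + 228424 = 604060$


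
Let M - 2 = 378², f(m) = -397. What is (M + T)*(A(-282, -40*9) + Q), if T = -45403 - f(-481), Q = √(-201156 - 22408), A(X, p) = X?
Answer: -27602160 + 195760*I*√55891 ≈ -2.7602e+7 + 4.628e+7*I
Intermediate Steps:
M = 142886 (M = 2 + 378² = 2 + 142884 = 142886)
Q = 2*I*√55891 (Q = √(-223564) = 2*I*√55891 ≈ 472.83*I)
T = -45006 (T = -45403 - 1*(-397) = -45403 + 397 = -45006)
(M + T)*(A(-282, -40*9) + Q) = (142886 - 45006)*(-282 + 2*I*√55891) = 97880*(-282 + 2*I*√55891) = -27602160 + 195760*I*√55891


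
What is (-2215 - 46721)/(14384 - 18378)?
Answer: 24468/1997 ≈ 12.252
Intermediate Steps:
(-2215 - 46721)/(14384 - 18378) = -48936/(-3994) = -48936*(-1/3994) = 24468/1997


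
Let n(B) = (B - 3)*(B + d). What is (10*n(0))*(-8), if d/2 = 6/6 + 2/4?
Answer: 720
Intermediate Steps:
d = 3 (d = 2*(6/6 + 2/4) = 2*(6*(1/6) + 2*(1/4)) = 2*(1 + 1/2) = 2*(3/2) = 3)
n(B) = (-3 + B)*(3 + B) (n(B) = (B - 3)*(B + 3) = (-3 + B)*(3 + B))
(10*n(0))*(-8) = (10*(-9 + 0**2))*(-8) = (10*(-9 + 0))*(-8) = (10*(-9))*(-8) = -90*(-8) = 720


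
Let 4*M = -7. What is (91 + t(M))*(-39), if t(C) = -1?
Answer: -3510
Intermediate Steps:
M = -7/4 (M = (¼)*(-7) = -7/4 ≈ -1.7500)
(91 + t(M))*(-39) = (91 - 1)*(-39) = 90*(-39) = -3510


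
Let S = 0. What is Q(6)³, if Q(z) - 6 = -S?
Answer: 216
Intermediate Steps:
Q(z) = 6 (Q(z) = 6 - 1*0 = 6 + 0 = 6)
Q(6)³ = 6³ = 216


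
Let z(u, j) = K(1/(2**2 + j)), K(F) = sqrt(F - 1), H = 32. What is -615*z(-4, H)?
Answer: -205*I*sqrt(35)/2 ≈ -606.4*I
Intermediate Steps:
K(F) = sqrt(-1 + F)
z(u, j) = sqrt(-1 + 1/(4 + j)) (z(u, j) = sqrt(-1 + 1/(2**2 + j)) = sqrt(-1 + 1/(4 + j)))
-615*z(-4, H) = -615*sqrt(-3 - 1*32)/sqrt(4 + 32) = -615*sqrt(-3 - 32)/6 = -615*I*sqrt(35)/6 = -205*I*sqrt(35)/2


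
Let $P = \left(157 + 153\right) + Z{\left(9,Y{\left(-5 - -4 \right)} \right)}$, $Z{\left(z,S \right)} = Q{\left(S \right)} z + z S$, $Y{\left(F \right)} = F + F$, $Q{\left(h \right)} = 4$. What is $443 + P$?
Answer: $771$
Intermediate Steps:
$Y{\left(F \right)} = 2 F$
$Z{\left(z,S \right)} = 4 z + S z$ ($Z{\left(z,S \right)} = 4 z + z S = 4 z + S z$)
$P = 328$ ($P = \left(157 + 153\right) + 9 \left(4 + 2 \left(-5 - -4\right)\right) = 310 + 9 \left(4 + 2 \left(-5 + 4\right)\right) = 310 + 9 \left(4 + 2 \left(-1\right)\right) = 310 + 9 \left(4 - 2\right) = 310 + 9 \cdot 2 = 310 + 18 = 328$)
$443 + P = 443 + 328 = 771$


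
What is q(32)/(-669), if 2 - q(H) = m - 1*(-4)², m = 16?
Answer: -2/669 ≈ -0.0029895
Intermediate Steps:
q(H) = 2 (q(H) = 2 - (16 - 1*(-4)²) = 2 - (16 - 1*16) = 2 - (16 - 16) = 2 - 1*0 = 2 + 0 = 2)
q(32)/(-669) = 2/(-669) = 2*(-1/669) = -2/669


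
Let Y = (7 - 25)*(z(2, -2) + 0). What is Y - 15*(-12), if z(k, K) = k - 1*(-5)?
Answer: 54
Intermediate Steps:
z(k, K) = 5 + k (z(k, K) = k + 5 = 5 + k)
Y = -126 (Y = (7 - 25)*((5 + 2) + 0) = -18*(7 + 0) = -18*7 = -126)
Y - 15*(-12) = -126 - 15*(-12) = -126 + 180 = 54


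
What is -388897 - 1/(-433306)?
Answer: -168511403481/433306 ≈ -3.8890e+5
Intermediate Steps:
-388897 - 1/(-433306) = -388897 - 1*(-1/433306) = -388897 + 1/433306 = -168511403481/433306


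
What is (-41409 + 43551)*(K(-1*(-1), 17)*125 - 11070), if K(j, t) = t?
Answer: -19160190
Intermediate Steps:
(-41409 + 43551)*(K(-1*(-1), 17)*125 - 11070) = (-41409 + 43551)*(17*125 - 11070) = 2142*(2125 - 11070) = 2142*(-8945) = -19160190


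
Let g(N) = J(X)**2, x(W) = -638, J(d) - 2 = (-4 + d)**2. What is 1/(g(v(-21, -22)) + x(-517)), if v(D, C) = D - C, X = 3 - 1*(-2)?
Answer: -1/629 ≈ -0.0015898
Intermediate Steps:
X = 5 (X = 3 + 2 = 5)
J(d) = 2 + (-4 + d)**2
g(N) = 9 (g(N) = (2 + (-4 + 5)**2)**2 = (2 + 1**2)**2 = (2 + 1)**2 = 3**2 = 9)
1/(g(v(-21, -22)) + x(-517)) = 1/(9 - 638) = 1/(-629) = -1/629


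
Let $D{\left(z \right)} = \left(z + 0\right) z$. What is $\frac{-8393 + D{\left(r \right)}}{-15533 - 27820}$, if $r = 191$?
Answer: $- \frac{28088}{43353} \approx -0.64789$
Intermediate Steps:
$D{\left(z \right)} = z^{2}$ ($D{\left(z \right)} = z z = z^{2}$)
$\frac{-8393 + D{\left(r \right)}}{-15533 - 27820} = \frac{-8393 + 191^{2}}{-15533 - 27820} = \frac{-8393 + 36481}{-43353} = 28088 \left(- \frac{1}{43353}\right) = - \frac{28088}{43353}$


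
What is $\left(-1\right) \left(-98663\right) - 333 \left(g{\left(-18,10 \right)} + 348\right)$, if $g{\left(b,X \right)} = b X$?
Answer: $42719$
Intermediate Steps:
$g{\left(b,X \right)} = X b$
$\left(-1\right) \left(-98663\right) - 333 \left(g{\left(-18,10 \right)} + 348\right) = \left(-1\right) \left(-98663\right) - 333 \left(10 \left(-18\right) + 348\right) = 98663 - 333 \left(-180 + 348\right) = 98663 - 333 \cdot 168 = 98663 - 55944 = 42719$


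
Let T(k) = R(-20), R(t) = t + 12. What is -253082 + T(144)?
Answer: -253090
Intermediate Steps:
R(t) = 12 + t
T(k) = -8 (T(k) = 12 - 20 = -8)
-253082 + T(144) = -253082 - 8 = -253090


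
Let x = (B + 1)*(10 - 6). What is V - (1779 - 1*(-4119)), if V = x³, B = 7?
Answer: 26870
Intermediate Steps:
x = 32 (x = (7 + 1)*(10 - 6) = 8*4 = 32)
V = 32768 (V = 32³ = 32768)
V - (1779 - 1*(-4119)) = 32768 - (1779 - 1*(-4119)) = 32768 - (1779 + 4119) = 32768 - 1*5898 = 32768 - 5898 = 26870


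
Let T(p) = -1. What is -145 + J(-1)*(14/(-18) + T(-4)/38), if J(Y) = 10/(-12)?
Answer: -296165/2052 ≈ -144.33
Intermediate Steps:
J(Y) = -5/6 (J(Y) = 10*(-1/12) = -5/6)
-145 + J(-1)*(14/(-18) + T(-4)/38) = -145 - 5*(14/(-18) - 1/38)/6 = -145 - 5*(14*(-1/18) - 1*1/38)/6 = -145 - 5*(-7/9 - 1/38)/6 = -145 - 5/6*(-275/342) = -145 + 1375/2052 = -296165/2052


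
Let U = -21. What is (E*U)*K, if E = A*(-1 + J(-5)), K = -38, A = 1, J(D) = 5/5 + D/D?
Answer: 798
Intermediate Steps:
J(D) = 2 (J(D) = 5*(1/5) + 1 = 1 + 1 = 2)
E = 1 (E = 1*(-1 + 2) = 1*1 = 1)
(E*U)*K = (1*(-21))*(-38) = -21*(-38) = 798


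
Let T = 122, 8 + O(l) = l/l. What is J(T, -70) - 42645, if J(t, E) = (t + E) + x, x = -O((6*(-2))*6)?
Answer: -42586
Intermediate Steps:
O(l) = -7 (O(l) = -8 + l/l = -8 + 1 = -7)
x = 7 (x = -1*(-7) = 7)
J(t, E) = 7 + E + t (J(t, E) = (t + E) + 7 = (E + t) + 7 = 7 + E + t)
J(T, -70) - 42645 = (7 - 70 + 122) - 42645 = 59 - 42645 = -42586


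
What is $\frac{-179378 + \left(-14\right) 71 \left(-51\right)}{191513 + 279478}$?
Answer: $- \frac{128684}{470991} \approx -0.27322$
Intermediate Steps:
$\frac{-179378 + \left(-14\right) 71 \left(-51\right)}{191513 + 279478} = \frac{-179378 - -50694}{470991} = \left(-179378 + 50694\right) \frac{1}{470991} = \left(-128684\right) \frac{1}{470991} = - \frac{128684}{470991}$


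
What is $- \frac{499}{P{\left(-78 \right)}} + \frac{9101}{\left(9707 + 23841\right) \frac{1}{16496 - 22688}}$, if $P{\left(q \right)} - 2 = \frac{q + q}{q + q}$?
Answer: $- \frac{46450157}{25161} \approx -1846.1$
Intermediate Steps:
$P{\left(q \right)} = 3$ ($P{\left(q \right)} = 2 + \frac{q + q}{q + q} = 2 + \frac{2 q}{2 q} = 2 + 2 q \frac{1}{2 q} = 2 + 1 = 3$)
$- \frac{499}{P{\left(-78 \right)}} + \frac{9101}{\left(9707 + 23841\right) \frac{1}{16496 - 22688}} = - \frac{499}{3} + \frac{9101}{\left(9707 + 23841\right) \frac{1}{16496 - 22688}} = \left(-499\right) \frac{1}{3} + \frac{9101}{33548 \frac{1}{-6192}} = - \frac{499}{3} + \frac{9101}{33548 \left(- \frac{1}{6192}\right)} = - \frac{499}{3} + \frac{9101}{- \frac{8387}{1548}} = - \frac{499}{3} + 9101 \left(- \frac{1548}{8387}\right) = - \frac{499}{3} - \frac{14088348}{8387} = - \frac{46450157}{25161}$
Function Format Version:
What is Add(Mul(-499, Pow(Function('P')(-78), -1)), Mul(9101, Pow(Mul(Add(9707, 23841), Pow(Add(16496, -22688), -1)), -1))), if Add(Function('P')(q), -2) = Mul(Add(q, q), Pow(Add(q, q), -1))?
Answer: Rational(-46450157, 25161) ≈ -1846.1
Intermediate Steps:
Function('P')(q) = 3 (Function('P')(q) = Add(2, Mul(Add(q, q), Pow(Add(q, q), -1))) = Add(2, Mul(Mul(2, q), Pow(Mul(2, q), -1))) = Add(2, Mul(Mul(2, q), Mul(Rational(1, 2), Pow(q, -1)))) = Add(2, 1) = 3)
Add(Mul(-499, Pow(Function('P')(-78), -1)), Mul(9101, Pow(Mul(Add(9707, 23841), Pow(Add(16496, -22688), -1)), -1))) = Add(Mul(-499, Pow(3, -1)), Mul(9101, Pow(Mul(Add(9707, 23841), Pow(Add(16496, -22688), -1)), -1))) = Add(Mul(-499, Rational(1, 3)), Mul(9101, Pow(Mul(33548, Pow(-6192, -1)), -1))) = Add(Rational(-499, 3), Mul(9101, Pow(Mul(33548, Rational(-1, 6192)), -1))) = Add(Rational(-499, 3), Mul(9101, Pow(Rational(-8387, 1548), -1))) = Add(Rational(-499, 3), Mul(9101, Rational(-1548, 8387))) = Add(Rational(-499, 3), Rational(-14088348, 8387)) = Rational(-46450157, 25161)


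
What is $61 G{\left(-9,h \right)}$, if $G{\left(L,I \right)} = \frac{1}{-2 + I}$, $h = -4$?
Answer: $- \frac{61}{6} \approx -10.167$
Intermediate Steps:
$61 G{\left(-9,h \right)} = \frac{61}{-2 - 4} = \frac{61}{-6} = 61 \left(- \frac{1}{6}\right) = - \frac{61}{6}$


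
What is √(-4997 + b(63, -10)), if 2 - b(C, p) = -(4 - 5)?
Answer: 2*I*√1249 ≈ 70.682*I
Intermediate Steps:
b(C, p) = 1 (b(C, p) = 2 - (-1)*(4 - 5) = 2 - (-1)*(-1) = 2 - 1*1 = 2 - 1 = 1)
√(-4997 + b(63, -10)) = √(-4997 + 1) = √(-4996) = 2*I*√1249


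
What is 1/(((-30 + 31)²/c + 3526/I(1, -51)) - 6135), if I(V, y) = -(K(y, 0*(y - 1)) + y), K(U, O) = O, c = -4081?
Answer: -208131/1262494130 ≈ -0.00016486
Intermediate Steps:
I(V, y) = -y (I(V, y) = -(0*(y - 1) + y) = -(0*(-1 + y) + y) = -(0 + y) = -y)
1/(((-30 + 31)²/c + 3526/I(1, -51)) - 6135) = 1/(((-30 + 31)²/(-4081) + 3526/((-1*(-51)))) - 6135) = 1/((1²*(-1/4081) + 3526/51) - 6135) = 1/((1*(-1/4081) + 3526*(1/51)) - 6135) = 1/((-1/4081 + 3526/51) - 6135) = 1/(14389555/208131 - 6135) = 1/(-1262494130/208131) = -208131/1262494130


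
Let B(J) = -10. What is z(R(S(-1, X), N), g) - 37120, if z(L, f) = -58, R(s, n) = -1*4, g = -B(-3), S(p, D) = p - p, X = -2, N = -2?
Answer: -37178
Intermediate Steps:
S(p, D) = 0
g = 10 (g = -1*(-10) = 10)
R(s, n) = -4
z(R(S(-1, X), N), g) - 37120 = -58 - 37120 = -37178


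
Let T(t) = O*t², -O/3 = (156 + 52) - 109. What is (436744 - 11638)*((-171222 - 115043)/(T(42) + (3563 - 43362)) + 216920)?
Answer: 51981795338147730/563707 ≈ 9.2214e+10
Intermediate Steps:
O = -297 (O = -3*((156 + 52) - 109) = -3*(208 - 109) = -3*99 = -297)
T(t) = -297*t²
(436744 - 11638)*((-171222 - 115043)/(T(42) + (3563 - 43362)) + 216920) = (436744 - 11638)*((-171222 - 115043)/(-297*42² + (3563 - 43362)) + 216920) = 425106*(-286265/(-297*1764 - 39799) + 216920) = 425106*(-286265/(-523908 - 39799) + 216920) = 425106*(-286265/(-563707) + 216920) = 425106*(-286265*(-1/563707) + 216920) = 425106*(286265/563707 + 216920) = 425106*(122279608705/563707) = 51981795338147730/563707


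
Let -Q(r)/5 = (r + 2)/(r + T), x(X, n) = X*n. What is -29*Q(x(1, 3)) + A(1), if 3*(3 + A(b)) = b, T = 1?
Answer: 2143/12 ≈ 178.58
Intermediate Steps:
A(b) = -3 + b/3
Q(r) = -5*(2 + r)/(1 + r) (Q(r) = -5*(r + 2)/(r + 1) = -5*(2 + r)/(1 + r))
-29*Q(x(1, 3)) + A(1) = -145*(-2 - 3)/(1 + 1*3) + (-3 + (1/3)*1) = -145*(-2 - 1*3)/(1 + 3) + (-3 + 1/3) = -145*(-2 - 3)/4 - 8/3 = -145*(-5)/4 - 8/3 = -29*(-25/4) - 8/3 = 725/4 - 8/3 = 2143/12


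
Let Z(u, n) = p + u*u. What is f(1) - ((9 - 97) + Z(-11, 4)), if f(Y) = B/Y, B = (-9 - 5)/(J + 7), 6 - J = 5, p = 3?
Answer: -151/4 ≈ -37.750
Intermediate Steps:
J = 1 (J = 6 - 1*5 = 6 - 5 = 1)
Z(u, n) = 3 + u² (Z(u, n) = 3 + u*u = 3 + u²)
B = -7/4 (B = (-9 - 5)/(1 + 7) = -14/8 = -14*⅛ = -7/4 ≈ -1.7500)
f(Y) = -7/(4*Y)
f(1) - ((9 - 97) + Z(-11, 4)) = -7/4/1 - ((9 - 97) + (3 + (-11)²)) = -7/4*1 - (-88 + (3 + 121)) = -7/4 - (-88 + 124) = -7/4 - 1*36 = -7/4 - 36 = -151/4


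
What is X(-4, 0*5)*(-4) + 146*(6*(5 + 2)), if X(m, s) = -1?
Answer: 6136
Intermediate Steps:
X(-4, 0*5)*(-4) + 146*(6*(5 + 2)) = -1*(-4) + 146*(6*(5 + 2)) = 4 + 146*(6*7) = 4 + 146*42 = 4 + 6132 = 6136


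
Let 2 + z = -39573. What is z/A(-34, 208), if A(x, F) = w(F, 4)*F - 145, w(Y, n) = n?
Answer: -39575/687 ≈ -57.606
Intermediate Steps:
z = -39575 (z = -2 - 39573 = -39575)
A(x, F) = -145 + 4*F (A(x, F) = 4*F - 145 = -145 + 4*F)
z/A(-34, 208) = -39575/(-145 + 4*208) = -39575/(-145 + 832) = -39575/687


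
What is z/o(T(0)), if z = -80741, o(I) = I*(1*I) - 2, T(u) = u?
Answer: 80741/2 ≈ 40371.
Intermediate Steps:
o(I) = -2 + I**2 (o(I) = I*I - 2 = I**2 - 2 = -2 + I**2)
z/o(T(0)) = -80741/(-2 + 0**2) = -80741/(-2 + 0) = -80741/(-2) = -80741*(-1/2) = 80741/2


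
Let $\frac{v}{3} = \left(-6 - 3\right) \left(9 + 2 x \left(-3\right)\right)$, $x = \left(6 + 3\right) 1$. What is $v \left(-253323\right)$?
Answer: $-307787445$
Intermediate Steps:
$x = 9$ ($x = 9 \cdot 1 = 9$)
$v = 1215$ ($v = 3 \left(-6 - 3\right) \left(9 + 2 \cdot 9 \left(-3\right)\right) = 3 \left(- 9 \left(9 + 18 \left(-3\right)\right)\right) = 3 \left(- 9 \left(9 - 54\right)\right) = 3 \left(\left(-9\right) \left(-45\right)\right) = 3 \cdot 405 = 1215$)
$v \left(-253323\right) = 1215 \left(-253323\right) = -307787445$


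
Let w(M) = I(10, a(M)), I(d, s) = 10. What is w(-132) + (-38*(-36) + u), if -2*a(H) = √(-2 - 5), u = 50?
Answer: 1428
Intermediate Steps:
a(H) = -I*√7/2 (a(H) = -√(-2 - 5)/2 = -I*√7/2)
w(M) = 10
w(-132) + (-38*(-36) + u) = 10 + (-38*(-36) + 50) = 10 + (1368 + 50) = 10 + 1418 = 1428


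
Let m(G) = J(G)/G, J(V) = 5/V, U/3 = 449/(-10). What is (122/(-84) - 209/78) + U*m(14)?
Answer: -38567/5096 ≈ -7.5681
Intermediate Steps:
U = -1347/10 (U = 3*(449/(-10)) = 3*(449*(-1/10)) = 3*(-449/10) = -1347/10 ≈ -134.70)
m(G) = 5/G**2 (m(G) = (5/G)/G = 5/G**2)
(122/(-84) - 209/78) + U*m(14) = (122/(-84) - 209/78) - 1347/(2*14**2) = (122*(-1/84) - 209*1/78) - 1347/(2*196) = (-61/42 - 209/78) - 1347/10*5/196 = -376/91 - 1347/392 = -38567/5096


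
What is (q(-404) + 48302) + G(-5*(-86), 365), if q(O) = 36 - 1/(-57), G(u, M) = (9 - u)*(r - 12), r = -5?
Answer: 3163216/57 ≈ 55495.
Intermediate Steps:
G(u, M) = -153 + 17*u (G(u, M) = (9 - u)*(-5 - 12) = (9 - u)*(-17) = -153 + 17*u)
q(O) = 2053/57 (q(O) = 36 - 1*(-1/57) = 36 + 1/57 = 2053/57)
(q(-404) + 48302) + G(-5*(-86), 365) = (2053/57 + 48302) + (-153 + 17*(-5*(-86))) = 2755267/57 + (-153 + 17*430) = 2755267/57 + (-153 + 7310) = 2755267/57 + 7157 = 3163216/57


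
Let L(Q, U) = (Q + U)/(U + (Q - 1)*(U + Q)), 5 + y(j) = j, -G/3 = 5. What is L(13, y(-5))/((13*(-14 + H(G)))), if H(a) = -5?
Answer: -3/6422 ≈ -0.00046714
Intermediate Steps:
G = -15 (G = -3*5 = -15)
y(j) = -5 + j
L(Q, U) = (Q + U)/(U + (-1 + Q)*(Q + U))
L(13, y(-5))/((13*(-14 + H(G)))) = ((13 + (-5 - 5))/(13*(-1 + 13 + (-5 - 5))))/((13*(-14 - 5))) = ((13 - 10)/(13*(-1 + 13 - 10)))/((13*(-19))) = ((1/13)*3/2)/(-247) = ((1/13)*(½)*3)*(-1/247) = (3/26)*(-1/247) = -3/6422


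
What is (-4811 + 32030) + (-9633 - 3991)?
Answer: 13595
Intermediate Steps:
(-4811 + 32030) + (-9633 - 3991) = 27219 - 13624 = 13595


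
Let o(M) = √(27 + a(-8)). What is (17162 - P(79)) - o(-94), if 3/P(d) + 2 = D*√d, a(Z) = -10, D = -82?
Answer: 1519386183/88532 - √17 + 41*√79/88532 ≈ 17158.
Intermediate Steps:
P(d) = 3/(-2 - 82*√d)
o(M) = √17 (o(M) = √(27 - 10) = √17)
(17162 - P(79)) - o(-94) = (17162 - (-3)/(2 + 82*√79)) - √17 = (17162 + 3/(2 + 82*√79)) - √17 = 17162 - √17 + 3/(2 + 82*√79)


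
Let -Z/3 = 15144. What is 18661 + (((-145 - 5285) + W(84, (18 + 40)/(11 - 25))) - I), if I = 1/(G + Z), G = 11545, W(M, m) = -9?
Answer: 448053915/33887 ≈ 13222.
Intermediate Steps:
Z = -45432 (Z = -3*15144 = -45432)
I = -1/33887 (I = 1/(11545 - 45432) = 1/(-33887) = -1/33887 ≈ -2.9510e-5)
18661 + (((-145 - 5285) + W(84, (18 + 40)/(11 - 25))) - I) = 18661 + (((-145 - 5285) - 9) - 1*(-1/33887)) = 18661 + ((-5430 - 9) + 1/33887) = 18661 + (-5439 + 1/33887) = 18661 - 184311392/33887 = 448053915/33887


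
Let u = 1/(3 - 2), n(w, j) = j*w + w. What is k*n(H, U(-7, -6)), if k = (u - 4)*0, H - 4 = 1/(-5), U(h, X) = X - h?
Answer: 0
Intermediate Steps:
H = 19/5 (H = 4 + 1/(-5) = 4 - ⅕ = 19/5 ≈ 3.8000)
n(w, j) = w + j*w
u = 1 (u = 1/1 = 1)
k = 0 (k = (1 - 4)*0 = -3*0 = 0)
k*n(H, U(-7, -6)) = 0*(19*(1 + (-6 - 1*(-7)))/5) = 0*(19*(1 + (-6 + 7))/5) = 0*(19*(1 + 1)/5) = 0*((19/5)*2) = 0*(38/5) = 0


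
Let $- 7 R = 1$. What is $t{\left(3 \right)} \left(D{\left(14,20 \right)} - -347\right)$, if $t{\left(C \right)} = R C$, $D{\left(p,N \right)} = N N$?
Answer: $- \frac{2241}{7} \approx -320.14$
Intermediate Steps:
$R = - \frac{1}{7}$ ($R = \left(- \frac{1}{7}\right) 1 = - \frac{1}{7} \approx -0.14286$)
$D{\left(p,N \right)} = N^{2}$
$t{\left(C \right)} = - \frac{C}{7}$
$t{\left(3 \right)} \left(D{\left(14,20 \right)} - -347\right) = \left(- \frac{1}{7}\right) 3 \left(20^{2} - -347\right) = - \frac{3 \left(400 + 347\right)}{7} = \left(- \frac{3}{7}\right) 747 = - \frac{2241}{7}$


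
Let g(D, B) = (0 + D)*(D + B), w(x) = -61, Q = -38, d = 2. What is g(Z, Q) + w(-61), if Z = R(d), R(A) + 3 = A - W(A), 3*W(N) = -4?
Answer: -662/9 ≈ -73.556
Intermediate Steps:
W(N) = -4/3 (W(N) = (1/3)*(-4) = -4/3)
R(A) = -5/3 + A (R(A) = -3 + (A - 1*(-4/3)) = -3 + (A + 4/3) = -3 + (4/3 + A) = -5/3 + A)
Z = 1/3 (Z = -5/3 + 2 = 1/3 ≈ 0.33333)
g(D, B) = D*(B + D)
g(Z, Q) + w(-61) = (-38 + 1/3)/3 - 61 = (1/3)*(-113/3) - 61 = -113/9 - 61 = -662/9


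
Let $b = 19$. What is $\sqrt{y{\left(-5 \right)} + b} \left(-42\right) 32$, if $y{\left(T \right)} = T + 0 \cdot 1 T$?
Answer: $- 1344 \sqrt{14} \approx -5028.8$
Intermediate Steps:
$y{\left(T \right)} = T$ ($y{\left(T \right)} = T + 0 T = T + 0 = T$)
$\sqrt{y{\left(-5 \right)} + b} \left(-42\right) 32 = \sqrt{-5 + 19} \left(-42\right) 32 = \sqrt{14} \left(-42\right) 32 = - 42 \sqrt{14} \cdot 32 = - 1344 \sqrt{14}$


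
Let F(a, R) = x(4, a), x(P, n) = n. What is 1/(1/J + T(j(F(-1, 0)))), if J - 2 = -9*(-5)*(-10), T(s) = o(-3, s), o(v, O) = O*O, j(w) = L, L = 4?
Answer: 448/7167 ≈ 0.062509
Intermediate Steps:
F(a, R) = a
j(w) = 4
o(v, O) = O**2
T(s) = s**2
J = -448 (J = 2 - 9*(-5)*(-10) = 2 + 45*(-10) = 2 - 450 = -448)
1/(1/J + T(j(F(-1, 0)))) = 1/(1/(-448) + 4**2) = 1/(-1/448 + 16) = 1/(7167/448) = 448/7167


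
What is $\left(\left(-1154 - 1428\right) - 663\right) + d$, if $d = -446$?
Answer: $-3691$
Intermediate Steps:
$\left(\left(-1154 - 1428\right) - 663\right) + d = \left(\left(-1154 - 1428\right) - 663\right) - 446 = \left(-2582 - 663\right) - 446 = -3245 - 446 = -3691$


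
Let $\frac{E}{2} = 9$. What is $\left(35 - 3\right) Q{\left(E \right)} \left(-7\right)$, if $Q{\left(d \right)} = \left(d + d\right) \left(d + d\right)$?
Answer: $-290304$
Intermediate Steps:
$E = 18$ ($E = 2 \cdot 9 = 18$)
$Q{\left(d \right)} = 4 d^{2}$ ($Q{\left(d \right)} = 2 d 2 d = 4 d^{2}$)
$\left(35 - 3\right) Q{\left(E \right)} \left(-7\right) = \left(35 - 3\right) 4 \cdot 18^{2} \left(-7\right) = \left(35 - 3\right) 4 \cdot 324 \left(-7\right) = 32 \cdot 1296 \left(-7\right) = 41472 \left(-7\right) = -290304$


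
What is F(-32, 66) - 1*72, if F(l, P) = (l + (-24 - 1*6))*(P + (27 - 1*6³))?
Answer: 7554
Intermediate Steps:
F(l, P) = (-189 + P)*(-30 + l) (F(l, P) = (l + (-24 - 6))*(P + (27 - 1*216)) = (l - 30)*(P + (27 - 216)) = (-30 + l)*(P - 189) = (-30 + l)*(-189 + P) = (-189 + P)*(-30 + l))
F(-32, 66) - 1*72 = (5670 - 189*(-32) - 30*66 + 66*(-32)) - 1*72 = (5670 + 6048 - 1980 - 2112) - 72 = 7626 - 72 = 7554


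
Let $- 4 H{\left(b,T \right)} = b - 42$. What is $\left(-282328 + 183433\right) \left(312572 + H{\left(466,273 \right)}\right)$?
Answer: $-30901325070$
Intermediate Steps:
$H{\left(b,T \right)} = \frac{21}{2} - \frac{b}{4}$ ($H{\left(b,T \right)} = - \frac{b - 42}{4} = - \frac{-42 + b}{4} = \frac{21}{2} - \frac{b}{4}$)
$\left(-282328 + 183433\right) \left(312572 + H{\left(466,273 \right)}\right) = \left(-282328 + 183433\right) \left(312572 + \left(\frac{21}{2} - \frac{233}{2}\right)\right) = - 98895 \left(312572 + \left(\frac{21}{2} - \frac{233}{2}\right)\right) = - 98895 \left(312572 - 106\right) = \left(-98895\right) 312466 = -30901325070$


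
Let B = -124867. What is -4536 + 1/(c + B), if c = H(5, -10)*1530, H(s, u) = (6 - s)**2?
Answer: -559456633/123337 ≈ -4536.0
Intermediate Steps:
c = 1530 (c = (-6 + 5)**2*1530 = (-1)**2*1530 = 1*1530 = 1530)
-4536 + 1/(c + B) = -4536 + 1/(1530 - 124867) = -4536 + 1/(-123337) = -4536 - 1/123337 = -559456633/123337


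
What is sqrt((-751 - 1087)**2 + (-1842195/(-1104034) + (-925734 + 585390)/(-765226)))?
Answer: sqrt(602803306744182783499055959702)/422417760842 ≈ 1838.0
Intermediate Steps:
sqrt((-751 - 1087)**2 + (-1842195/(-1104034) + (-925734 + 585390)/(-765226))) = sqrt((-1838)**2 + (-1842195*(-1/1104034) - 340344*(-1/765226))) = sqrt(3378244 + (1842195/1104034 + 170172/382613)) = sqrt(3378244 + 892723429383/422417760842) = sqrt(1427031158781350831/422417760842) = sqrt(602803306744182783499055959702)/422417760842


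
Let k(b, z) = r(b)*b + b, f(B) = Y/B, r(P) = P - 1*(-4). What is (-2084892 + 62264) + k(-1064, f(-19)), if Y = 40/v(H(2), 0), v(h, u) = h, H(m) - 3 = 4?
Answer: -895852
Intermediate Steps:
H(m) = 7 (H(m) = 3 + 4 = 7)
r(P) = 4 + P (r(P) = P + 4 = 4 + P)
Y = 40/7 ≈ 5.7143
f(B) = 40/(7*B)
k(b, z) = b + b*(4 + b) (k(b, z) = (4 + b)*b + b = b*(4 + b) + b = b + b*(4 + b))
(-2084892 + 62264) + k(-1064, f(-19)) = (-2084892 + 62264) - 1064*(5 - 1064) = -2022628 - 1064*(-1059) = -2022628 + 1126776 = -895852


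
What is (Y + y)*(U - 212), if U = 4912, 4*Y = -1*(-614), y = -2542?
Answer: -11225950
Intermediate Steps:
Y = 307/2 (Y = (-1*(-614))/4 = (¼)*614 = 307/2 ≈ 153.50)
(Y + y)*(U - 212) = (307/2 - 2542)*(4912 - 212) = -4777/2*4700 = -11225950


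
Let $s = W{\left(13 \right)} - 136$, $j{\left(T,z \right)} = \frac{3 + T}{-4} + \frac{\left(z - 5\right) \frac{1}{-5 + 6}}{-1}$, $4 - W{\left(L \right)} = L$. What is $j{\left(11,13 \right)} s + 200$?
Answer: $\frac{3735}{2} \approx 1867.5$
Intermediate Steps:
$W{\left(L \right)} = 4 - L$
$j{\left(T,z \right)} = \frac{17}{4} - z - \frac{T}{4}$ ($j{\left(T,z \right)} = \left(3 + T\right) \left(- \frac{1}{4}\right) + \frac{-5 + z}{1} \left(-1\right) = \left(- \frac{3}{4} - \frac{T}{4}\right) + \left(-5 + z\right) 1 \left(-1\right) = \left(- \frac{3}{4} - \frac{T}{4}\right) + \left(-5 + z\right) \left(-1\right) = \left(- \frac{3}{4} - \frac{T}{4}\right) - \left(-5 + z\right) = \frac{17}{4} - z - \frac{T}{4}$)
$s = -145$ ($s = \left(4 - 13\right) - 136 = -9 - 136 = -145$)
$j{\left(11,13 \right)} s + 200 = \left(\frac{17}{4} - 13 - \frac{11}{4}\right) \left(-145\right) + 200 = \left(- \frac{23}{2}\right) \left(-145\right) + 200 = \frac{3335}{2} + 200 = \frac{3735}{2}$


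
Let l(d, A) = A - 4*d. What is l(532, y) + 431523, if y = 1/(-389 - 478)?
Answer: 372285464/867 ≈ 4.2940e+5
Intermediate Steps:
y = -1/867 (y = 1/(-867) = -1/867 ≈ -0.0011534)
l(532, y) + 431523 = (-1/867 - 4*532) + 431523 = (-1/867 - 2128) + 431523 = -1844977/867 + 431523 = 372285464/867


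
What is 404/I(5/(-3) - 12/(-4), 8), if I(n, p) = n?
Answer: 303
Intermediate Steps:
404/I(5/(-3) - 12/(-4), 8) = 404/(5/(-3) - 12/(-4)) = 404/(5*(-⅓) - 12*(-¼)) = 404/(-5/3 + 3) = 404/(4/3) = 404*(¾) = 303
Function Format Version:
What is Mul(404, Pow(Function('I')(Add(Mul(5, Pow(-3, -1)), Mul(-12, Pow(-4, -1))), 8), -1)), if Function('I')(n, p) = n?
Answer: 303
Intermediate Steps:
Mul(404, Pow(Function('I')(Add(Mul(5, Pow(-3, -1)), Mul(-12, Pow(-4, -1))), 8), -1)) = Mul(404, Pow(Add(Mul(5, Pow(-3, -1)), Mul(-12, Pow(-4, -1))), -1)) = Mul(404, Pow(Add(Mul(5, Rational(-1, 3)), Mul(-12, Rational(-1, 4))), -1)) = Mul(404, Pow(Add(Rational(-5, 3), 3), -1)) = Mul(404, Pow(Rational(4, 3), -1)) = Mul(404, Rational(3, 4)) = 303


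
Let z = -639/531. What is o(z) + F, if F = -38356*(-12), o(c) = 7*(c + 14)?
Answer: 27161333/59 ≈ 4.6036e+5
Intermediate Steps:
z = -71/59 (z = -639*1/531 = -71/59 ≈ -1.2034)
o(c) = 98 + 7*c (o(c) = 7*(14 + c) = 98 + 7*c)
F = 460272
o(z) + F = (98 + 7*(-71/59)) + 460272 = (98 - 497/59) + 460272 = 5285/59 + 460272 = 27161333/59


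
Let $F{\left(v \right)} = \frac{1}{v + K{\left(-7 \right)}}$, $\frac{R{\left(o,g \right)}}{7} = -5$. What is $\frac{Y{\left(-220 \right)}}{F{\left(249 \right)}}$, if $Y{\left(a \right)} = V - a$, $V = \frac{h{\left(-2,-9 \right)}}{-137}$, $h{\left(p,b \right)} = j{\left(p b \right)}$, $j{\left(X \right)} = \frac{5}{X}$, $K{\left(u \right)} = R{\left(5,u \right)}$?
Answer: $\frac{58049105}{1233} \approx 47080.0$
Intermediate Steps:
$R{\left(o,g \right)} = -35$ ($R{\left(o,g \right)} = 7 \left(-5\right) = -35$)
$K{\left(u \right)} = -35$
$h{\left(p,b \right)} = \frac{5}{b p}$ ($h{\left(p,b \right)} = \frac{5}{p b} = \frac{5}{b p}$)
$V = - \frac{5}{2466}$ ($V = \frac{5 \frac{1}{-9} \frac{1}{-2}}{-137} = 5 \left(- \frac{1}{9}\right) \left(- \frac{1}{2}\right) \left(- \frac{1}{137}\right) = \frac{5}{18} \left(- \frac{1}{137}\right) = - \frac{5}{2466} \approx -0.0020276$)
$Y{\left(a \right)} = - \frac{5}{2466} - a$
$F{\left(v \right)} = \frac{1}{-35 + v}$ ($F{\left(v \right)} = \frac{1}{v - 35} = \frac{1}{-35 + v}$)
$\frac{Y{\left(-220 \right)}}{F{\left(249 \right)}} = \frac{- \frac{5}{2466} - -220}{\frac{1}{-35 + 249}} = \frac{- \frac{5}{2466} + 220}{\frac{1}{214}} = \frac{542515 \frac{1}{\frac{1}{214}}}{2466} = \frac{542515}{2466} \cdot 214 = \frac{58049105}{1233}$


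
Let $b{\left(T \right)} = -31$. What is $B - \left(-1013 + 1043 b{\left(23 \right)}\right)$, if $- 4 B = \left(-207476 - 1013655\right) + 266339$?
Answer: $272044$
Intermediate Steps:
$B = 238698$ ($B = - \frac{\left(-207476 - 1013655\right) + 266339}{4} = - \frac{-1221131 + 266339}{4} = \left(- \frac{1}{4}\right) \left(-954792\right) = 238698$)
$B - \left(-1013 + 1043 b{\left(23 \right)}\right) = 238698 + \left(\left(-1043\right) \left(-31\right) + 1013\right) = 238698 + \left(32333 + 1013\right) = 238698 + 33346 = 272044$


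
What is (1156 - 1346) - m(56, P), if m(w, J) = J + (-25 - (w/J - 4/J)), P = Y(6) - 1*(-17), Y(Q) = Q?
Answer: -4272/23 ≈ -185.74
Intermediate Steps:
P = 23 (P = 6 - 1*(-17) = 6 + 17 = 23)
m(w, J) = -25 + J + 4/J - w/J (m(w, J) = J + (-25 - (-4/J + w/J)) = J + (-25 + (4/J - w/J)) = J + (-25 + 4/J - w/J) = -25 + J + 4/J - w/J)
(1156 - 1346) - m(56, P) = (1156 - 1346) - (4 - 1*56 + 23*(-25 + 23))/23 = -190 - (4 - 56 + 23*(-2))/23 = -190 - (4 - 56 - 46)/23 = -190 - (-98)/23 = -190 - 1*(-98/23) = -190 + 98/23 = -4272/23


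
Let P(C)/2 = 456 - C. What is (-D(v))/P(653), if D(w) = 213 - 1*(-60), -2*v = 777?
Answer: 273/394 ≈ 0.69289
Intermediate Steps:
v = -777/2 (v = -1/2*777 = -777/2 ≈ -388.50)
P(C) = 912 - 2*C (P(C) = 2*(456 - C) = 912 - 2*C)
D(w) = 273 (D(w) = 213 + 60 = 273)
(-D(v))/P(653) = (-1*273)/(912 - 2*653) = -273/(912 - 1306) = -273/(-394) = -273*(-1/394) = 273/394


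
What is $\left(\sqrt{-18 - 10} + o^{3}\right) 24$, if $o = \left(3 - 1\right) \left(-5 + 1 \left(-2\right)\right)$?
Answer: $-65856 + 48 i \sqrt{7} \approx -65856.0 + 127.0 i$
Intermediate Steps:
$o = -14$ ($o = 2 \left(-5 - 2\right) = 2 \left(-7\right) = -14$)
$\left(\sqrt{-18 - 10} + o^{3}\right) 24 = \left(\sqrt{-18 - 10} + \left(-14\right)^{3}\right) 24 = \left(\sqrt{-28} - 2744\right) 24 = \left(2 i \sqrt{7} - 2744\right) 24 = \left(-2744 + 2 i \sqrt{7}\right) 24 = -65856 + 48 i \sqrt{7}$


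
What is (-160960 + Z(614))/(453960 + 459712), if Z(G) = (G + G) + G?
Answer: -79559/456836 ≈ -0.17415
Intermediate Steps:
Z(G) = 3*G (Z(G) = 2*G + G = 3*G)
(-160960 + Z(614))/(453960 + 459712) = (-160960 + 3*614)/(453960 + 459712) = (-160960 + 1842)/913672 = -159118*1/913672 = -79559/456836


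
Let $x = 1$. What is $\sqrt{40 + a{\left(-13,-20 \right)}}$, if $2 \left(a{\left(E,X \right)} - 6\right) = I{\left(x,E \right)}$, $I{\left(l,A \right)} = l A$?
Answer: $\frac{\sqrt{158}}{2} \approx 6.2849$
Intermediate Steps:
$I{\left(l,A \right)} = A l$
$a{\left(E,X \right)} = 6 + \frac{E}{2}$ ($a{\left(E,X \right)} = 6 + \frac{E 1}{2} = 6 + \frac{E}{2}$)
$\sqrt{40 + a{\left(-13,-20 \right)}} = \sqrt{40 + \left(6 + \frac{1}{2} \left(-13\right)\right)} = \sqrt{40 + \left(6 - \frac{13}{2}\right)} = \sqrt{40 - \frac{1}{2}} = \sqrt{\frac{79}{2}} = \frac{\sqrt{158}}{2}$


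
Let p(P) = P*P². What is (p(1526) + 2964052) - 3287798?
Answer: 3553235830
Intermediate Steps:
p(P) = P³
(p(1526) + 2964052) - 3287798 = (1526³ + 2964052) - 3287798 = (3553559576 + 2964052) - 3287798 = 3556523628 - 3287798 = 3553235830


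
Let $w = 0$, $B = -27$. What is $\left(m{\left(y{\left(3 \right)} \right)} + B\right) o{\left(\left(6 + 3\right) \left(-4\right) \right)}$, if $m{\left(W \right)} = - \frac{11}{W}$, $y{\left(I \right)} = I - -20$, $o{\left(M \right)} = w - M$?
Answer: $- \frac{22752}{23} \approx -989.22$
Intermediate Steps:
$o{\left(M \right)} = - M$ ($o{\left(M \right)} = 0 - M = - M$)
$y{\left(I \right)} = 20 + I$ ($y{\left(I \right)} = I + 20 = 20 + I$)
$\left(m{\left(y{\left(3 \right)} \right)} + B\right) o{\left(\left(6 + 3\right) \left(-4\right) \right)} = \left(- \frac{11}{20 + 3} - 27\right) \left(- \left(6 + 3\right) \left(-4\right)\right) = \left(- \frac{11}{23} - 27\right) \left(- 9 \left(-4\right)\right) = \left(\left(-11\right) \frac{1}{23} - 27\right) \left(\left(-1\right) \left(-36\right)\right) = \left(- \frac{11}{23} - 27\right) 36 = \left(- \frac{632}{23}\right) 36 = - \frac{22752}{23}$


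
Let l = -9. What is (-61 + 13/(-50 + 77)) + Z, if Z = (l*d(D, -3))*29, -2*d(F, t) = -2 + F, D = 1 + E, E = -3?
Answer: -15728/27 ≈ -582.52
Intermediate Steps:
D = -2 (D = 1 - 3 = -2)
d(F, t) = 1 - F/2 (d(F, t) = -(-2 + F)/2 = 1 - F/2)
Z = -522 (Z = -9*(1 - ½*(-2))*29 = -9*(1 + 1)*29 = -9*2*29 = -18*29 = -522)
(-61 + 13/(-50 + 77)) + Z = (-61 + 13/(-50 + 77)) - 522 = (-61 + 13/27) - 522 = -1634/27 - 522 = -15728/27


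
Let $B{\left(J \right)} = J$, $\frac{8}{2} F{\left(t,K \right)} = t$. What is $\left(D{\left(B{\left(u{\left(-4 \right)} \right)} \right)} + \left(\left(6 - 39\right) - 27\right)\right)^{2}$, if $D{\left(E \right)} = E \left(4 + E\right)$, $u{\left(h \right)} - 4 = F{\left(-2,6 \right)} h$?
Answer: $0$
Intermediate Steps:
$F{\left(t,K \right)} = \frac{t}{4}$
$u{\left(h \right)} = 4 - \frac{h}{2}$ ($u{\left(h \right)} = 4 + \frac{1}{4} \left(-2\right) h = 4 - \frac{h}{2}$)
$\left(D{\left(B{\left(u{\left(-4 \right)} \right)} \right)} + \left(\left(6 - 39\right) - 27\right)\right)^{2} = \left(\left(4 - -2\right) \left(4 + \left(4 - -2\right)\right) + \left(\left(6 - 39\right) - 27\right)\right)^{2} = \left(\left(4 + 2\right) \left(4 + \left(4 + 2\right)\right) - 60\right)^{2} = \left(6 \left(4 + 6\right) - 60\right)^{2} = \left(6 \cdot 10 - 60\right)^{2} = \left(60 - 60\right)^{2} = 0^{2} = 0$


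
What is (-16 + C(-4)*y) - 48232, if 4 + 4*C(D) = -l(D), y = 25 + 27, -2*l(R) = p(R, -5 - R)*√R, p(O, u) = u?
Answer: -48300 - 13*I ≈ -48300.0 - 13.0*I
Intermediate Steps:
l(R) = -√R*(-5 - R)/2 (l(R) = -(-5 - R)*√R/2 = -√R*(-5 - R)/2)
y = 52
C(D) = -1 - √D*(5 + D)/8 (C(D) = -1 + (-√D*(5 + D)/2)/4 = -1 - √D*(5 + D)/8)
(-16 + C(-4)*y) - 48232 = (-16 + (-1 - √(-4)*(5 - 4)/8)*52) - 48232 = (-16 + (-1 - ⅛*2*I*1)*52) - 48232 = (-16 + (-1 - I/4)*52) - 48232 = (-16 + (-52 - 13*I)) - 48232 = (-68 - 13*I) - 48232 = -48300 - 13*I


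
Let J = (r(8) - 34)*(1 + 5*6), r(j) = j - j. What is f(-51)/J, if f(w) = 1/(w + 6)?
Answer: 1/47430 ≈ 2.1084e-5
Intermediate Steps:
r(j) = 0
J = -1054 (J = (0 - 34)*(1 + 5*6) = -34*(1 + 30) = -34*31 = -1054)
f(w) = 1/(6 + w)
f(-51)/J = 1/((6 - 51)*(-1054)) = -1/1054/(-45) = -1/45*(-1/1054) = 1/47430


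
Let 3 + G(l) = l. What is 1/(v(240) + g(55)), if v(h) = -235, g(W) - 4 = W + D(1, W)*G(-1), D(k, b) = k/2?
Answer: -1/178 ≈ -0.0056180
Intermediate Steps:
D(k, b) = k/2 (D(k, b) = k*(½) = k/2)
G(l) = -3 + l
g(W) = 2 + W (g(W) = 4 + (W + ((½)*1)*(-3 - 1)) = 4 + (W + (½)*(-4)) = 4 + (W - 2) = 4 + (-2 + W) = 2 + W)
1/(v(240) + g(55)) = 1/(-235 + (2 + 55)) = 1/(-235 + 57) = 1/(-178) = -1/178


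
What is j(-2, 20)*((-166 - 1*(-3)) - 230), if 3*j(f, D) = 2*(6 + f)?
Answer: -1048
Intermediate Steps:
j(f, D) = 4 + 2*f/3 (j(f, D) = (2*(6 + f))/3 = (12 + 2*f)/3 = 4 + 2*f/3)
j(-2, 20)*((-166 - 1*(-3)) - 230) = (4 + (⅔)*(-2))*((-166 - 1*(-3)) - 230) = (4 - 4/3)*((-166 + 3) - 230) = 8*(-163 - 230)/3 = (8/3)*(-393) = -1048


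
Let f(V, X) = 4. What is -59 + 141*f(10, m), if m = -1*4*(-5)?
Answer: 505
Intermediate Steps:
m = 20 (m = -4*(-5) = 20)
-59 + 141*f(10, m) = -59 + 141*4 = -59 + 564 = 505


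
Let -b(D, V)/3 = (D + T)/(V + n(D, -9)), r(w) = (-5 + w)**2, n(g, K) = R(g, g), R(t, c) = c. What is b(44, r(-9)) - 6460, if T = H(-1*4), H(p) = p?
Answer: -12921/2 ≈ -6460.5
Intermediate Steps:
n(g, K) = g
T = -4 (T = -1*4 = -4)
b(D, V) = -3*(-4 + D)/(D + V) (b(D, V) = -3*(D - 4)/(V + D) = -3*(-4 + D)/(D + V))
b(44, r(-9)) - 6460 = 3*(4 - 1*44)/(44 + (-5 - 9)**2) - 6460 = 3*(4 - 44)/(44 + (-14)**2) - 6460 = 3*(-40)/(44 + 196) - 6460 = 3*(-40)/240 - 6460 = 3*(1/240)*(-40) - 6460 = -1/2 - 6460 = -12921/2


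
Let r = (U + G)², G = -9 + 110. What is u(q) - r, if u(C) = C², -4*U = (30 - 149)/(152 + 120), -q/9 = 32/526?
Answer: -2896286773473/283316224 ≈ -10223.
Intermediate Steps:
q = -144/263 (q = -288/526 = -9*16/263 = -144/263 ≈ -0.54753)
U = 7/64 (U = -(30 - 149)/(4*(152 + 120)) = -(-119)/(4*272) = -¼*(-7/16) = 7/64 ≈ 0.10938)
G = 101
r = 41873841/4096 (r = (7/64 + 101)² = (6471/64)² = 41873841/4096 ≈ 10223.)
u(q) - r = (-144/263)² - 1*41873841/4096 = 20736/69169 - 41873841/4096 = -2896286773473/283316224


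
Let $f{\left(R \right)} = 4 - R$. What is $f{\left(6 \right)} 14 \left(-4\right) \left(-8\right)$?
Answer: $-896$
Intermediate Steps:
$f{\left(6 \right)} 14 \left(-4\right) \left(-8\right) = \left(4 - 6\right) 14 \left(-4\right) \left(-8\right) = \left(-2\right) 14 \left(-4\right) \left(-8\right) = \left(-28\right) \left(-4\right) \left(-8\right) = 112 \left(-8\right) = -896$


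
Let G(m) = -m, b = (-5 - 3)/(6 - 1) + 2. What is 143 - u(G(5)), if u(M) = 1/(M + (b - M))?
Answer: 281/2 ≈ 140.50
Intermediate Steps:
b = ⅖ (b = -8/5 + 2 = ⅖ ≈ 0.40000)
u(M) = 5/2 (u(M) = 1/(M + (⅖ - M)) = 1/(⅖) = 5/2)
143 - u(G(5)) = 143 - 1*5/2 = 143 - 5/2 = 281/2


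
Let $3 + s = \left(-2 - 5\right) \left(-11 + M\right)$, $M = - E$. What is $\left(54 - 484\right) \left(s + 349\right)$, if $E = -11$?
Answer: $-148780$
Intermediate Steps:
$M = 11$ ($M = \left(-1\right) \left(-11\right) = 11$)
$s = -3$ ($s = -3 + \left(-2 - 5\right) \left(-11 + 11\right) = -3 - 0 = -3 + 0 = -3$)
$\left(54 - 484\right) \left(s + 349\right) = \left(54 - 484\right) \left(-3 + 349\right) = \left(-430\right) 346 = -148780$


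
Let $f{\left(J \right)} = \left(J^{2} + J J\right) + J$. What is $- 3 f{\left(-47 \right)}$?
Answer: $-13113$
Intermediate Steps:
$f{\left(J \right)} = J + 2 J^{2}$ ($f{\left(J \right)} = \left(J^{2} + J^{2}\right) + J = 2 J^{2} + J = J + 2 J^{2}$)
$- 3 f{\left(-47 \right)} = - 3 \left(- 47 \left(1 + 2 \left(-47\right)\right)\right) = - 3 \left(- 47 \left(1 - 94\right)\right) = - 3 \left(\left(-47\right) \left(-93\right)\right) = \left(-3\right) 4371 = -13113$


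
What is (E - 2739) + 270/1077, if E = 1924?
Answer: -292495/359 ≈ -814.75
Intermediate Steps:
(E - 2739) + 270/1077 = (1924 - 2739) + 270/1077 = -815 + 270*(1/1077) = -815 + 90/359 = -292495/359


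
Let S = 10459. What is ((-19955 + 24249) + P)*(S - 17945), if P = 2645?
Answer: -51945354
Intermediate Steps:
((-19955 + 24249) + P)*(S - 17945) = ((-19955 + 24249) + 2645)*(10459 - 17945) = (4294 + 2645)*(-7486) = 6939*(-7486) = -51945354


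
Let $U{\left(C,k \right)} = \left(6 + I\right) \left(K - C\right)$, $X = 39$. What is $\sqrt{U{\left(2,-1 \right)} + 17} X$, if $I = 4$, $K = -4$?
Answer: $39 i \sqrt{43} \approx 255.74 i$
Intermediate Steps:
$U{\left(C,k \right)} = -40 - 10 C$ ($U{\left(C,k \right)} = \left(6 + 4\right) \left(-4 - C\right) = 10 \left(-4 - C\right) = -40 - 10 C$)
$\sqrt{U{\left(2,-1 \right)} + 17} X = \sqrt{\left(-40 - 20\right) + 17} \cdot 39 = \sqrt{-60 + 17} \cdot 39 = \sqrt{-43} \cdot 39 = i \sqrt{43} \cdot 39 = 39 i \sqrt{43}$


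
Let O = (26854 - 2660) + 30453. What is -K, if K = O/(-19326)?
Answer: 54647/19326 ≈ 2.8276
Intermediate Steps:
O = 54647 (O = 24194 + 30453 = 54647)
K = -54647/19326 (K = 54647/(-19326) = 54647*(-1/19326) = -54647/19326 ≈ -2.8276)
-K = -1*(-54647/19326) = 54647/19326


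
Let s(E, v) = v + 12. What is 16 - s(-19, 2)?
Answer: 2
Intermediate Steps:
s(E, v) = 12 + v
16 - s(-19, 2) = 16 - (12 + 2) = 16 - 1*14 = 16 - 14 = 2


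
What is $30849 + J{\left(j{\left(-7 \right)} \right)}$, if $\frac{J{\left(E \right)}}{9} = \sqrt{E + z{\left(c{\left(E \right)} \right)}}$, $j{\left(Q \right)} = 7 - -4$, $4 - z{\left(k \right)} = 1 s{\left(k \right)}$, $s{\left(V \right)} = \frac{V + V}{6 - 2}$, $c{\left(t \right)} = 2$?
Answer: $30849 + 9 \sqrt{14} \approx 30883.0$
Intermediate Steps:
$s{\left(V \right)} = \frac{V}{2}$ ($s{\left(V \right)} = \frac{2 V}{4} = 2 V \frac{1}{4} = \frac{V}{2}$)
$z{\left(k \right)} = 4 - \frac{k}{2}$ ($z{\left(k \right)} = 4 - 1 \frac{k}{2} = 4 - \frac{k}{2}$)
$j{\left(Q \right)} = 11$ ($j{\left(Q \right)} = 7 + 4 = 11$)
$J{\left(E \right)} = 9 \sqrt{3 + E}$ ($J{\left(E \right)} = 9 \sqrt{E + \left(4 - 1\right)} = 9 \sqrt{E + 3} = 9 \sqrt{3 + E}$)
$30849 + J{\left(j{\left(-7 \right)} \right)} = 30849 + 9 \sqrt{3 + 11} = 30849 + 9 \sqrt{14}$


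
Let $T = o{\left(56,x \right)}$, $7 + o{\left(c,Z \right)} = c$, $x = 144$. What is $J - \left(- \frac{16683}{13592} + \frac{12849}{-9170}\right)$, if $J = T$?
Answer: $\frac{3217460039}{62319320} \approx 51.629$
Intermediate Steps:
$o{\left(c,Z \right)} = -7 + c$
$T = 49$ ($T = -7 + 56 = 49$)
$J = 49$
$J - \left(- \frac{16683}{13592} + \frac{12849}{-9170}\right) = 49 - \left(- \frac{16683}{13592} + \frac{12849}{-9170}\right) = 49 - \left(\left(-16683\right) \frac{1}{13592} + 12849 \left(- \frac{1}{9170}\right)\right) = 49 - \left(- \frac{16683}{13592} - \frac{12849}{9170}\right) = 49 - - \frac{163813359}{62319320} = 49 + \frac{163813359}{62319320} = \frac{3217460039}{62319320}$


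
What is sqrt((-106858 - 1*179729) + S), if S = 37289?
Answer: I*sqrt(249298) ≈ 499.3*I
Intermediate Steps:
sqrt((-106858 - 1*179729) + S) = sqrt((-106858 - 1*179729) + 37289) = sqrt((-106858 - 179729) + 37289) = sqrt(-286587 + 37289) = sqrt(-249298) = I*sqrt(249298)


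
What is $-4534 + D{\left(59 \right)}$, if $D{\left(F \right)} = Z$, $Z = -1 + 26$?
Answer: $-4509$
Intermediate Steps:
$Z = 25$
$D{\left(F \right)} = 25$
$-4534 + D{\left(59 \right)} = -4534 + 25 = -4509$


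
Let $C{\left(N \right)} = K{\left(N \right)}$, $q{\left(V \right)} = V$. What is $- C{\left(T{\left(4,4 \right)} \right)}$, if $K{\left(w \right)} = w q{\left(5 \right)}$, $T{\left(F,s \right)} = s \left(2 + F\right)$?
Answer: $-120$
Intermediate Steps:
$K{\left(w \right)} = 5 w$ ($K{\left(w \right)} = w 5 = 5 w$)
$C{\left(N \right)} = 5 N$
$- C{\left(T{\left(4,4 \right)} \right)} = - 5 \cdot 4 \left(2 + 4\right) = - 5 \cdot 4 \cdot 6 = - 5 \cdot 24 = \left(-1\right) 120 = -120$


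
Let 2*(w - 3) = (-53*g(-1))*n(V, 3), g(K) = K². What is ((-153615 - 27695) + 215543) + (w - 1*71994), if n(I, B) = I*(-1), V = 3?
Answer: -75357/2 ≈ -37679.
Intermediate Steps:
n(I, B) = -I
w = 165/2 (w = 3 + ((-53*(-1)²)*(-1*3))/2 = 3 + (-53*1*(-3))/2 = 3 + (-53*(-3))/2 = 3 + (½)*159 = 3 + 159/2 = 165/2 ≈ 82.500)
((-153615 - 27695) + 215543) + (w - 1*71994) = ((-153615 - 27695) + 215543) + (165/2 - 1*71994) = (-181310 + 215543) + (165/2 - 71994) = 34233 - 143823/2 = -75357/2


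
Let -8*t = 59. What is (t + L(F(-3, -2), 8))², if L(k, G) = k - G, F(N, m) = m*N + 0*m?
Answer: 5625/64 ≈ 87.891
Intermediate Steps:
t = -59/8 (t = -⅛*59 = -59/8 ≈ -7.3750)
F(N, m) = N*m (F(N, m) = N*m + 0 = N*m)
(t + L(F(-3, -2), 8))² = (-59/8 + (-3*(-2) - 1*8))² = (-59/8 + (6 - 8))² = (-59/8 - 2)² = (-75/8)² = 5625/64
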